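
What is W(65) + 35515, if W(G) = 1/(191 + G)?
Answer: 9091841/256 ≈ 35515.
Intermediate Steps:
W(65) + 35515 = 1/(191 + 65) + 35515 = 1/256 + 35515 = 9091841/256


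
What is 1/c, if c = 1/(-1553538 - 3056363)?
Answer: -4609901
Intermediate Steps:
c = -1/4609901 (c = 1/(-4609901) = -1/4609901 ≈ -2.1692e-7)
1/c = 1/(-1/4609901) = -4609901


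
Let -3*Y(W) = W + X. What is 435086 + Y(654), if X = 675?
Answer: 434643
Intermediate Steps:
Y(W) = -225 - W/3 (Y(W) = -(W + 675)/3 = -(675 + W)/3 = -225 - W/3)
435086 + Y(654) = 435086 + (-225 - 1/3*654) = 435086 + (-225 - 218) = 435086 - 443 = 434643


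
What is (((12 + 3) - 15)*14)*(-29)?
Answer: 0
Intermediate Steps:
(((12 + 3) - 15)*14)*(-29) = ((15 - 15)*14)*(-29) = (0*14)*(-29) = 0*(-29) = 0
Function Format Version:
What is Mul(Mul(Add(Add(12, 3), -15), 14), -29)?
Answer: 0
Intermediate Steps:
Mul(Mul(Add(Add(12, 3), -15), 14), -29) = Mul(Mul(Add(15, -15), 14), -29) = Mul(Mul(0, 14), -29) = Mul(0, -29) = 0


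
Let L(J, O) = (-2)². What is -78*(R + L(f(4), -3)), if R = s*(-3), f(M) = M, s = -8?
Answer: -2184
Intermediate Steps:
L(J, O) = 4
R = 24 (R = -8*(-3) = 24)
-78*(R + L(f(4), -3)) = -78*(24 + 4) = -78*28 = -2184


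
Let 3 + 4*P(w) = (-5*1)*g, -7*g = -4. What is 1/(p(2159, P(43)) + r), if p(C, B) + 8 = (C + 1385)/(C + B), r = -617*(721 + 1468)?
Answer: -60411/81592265999 ≈ -7.4040e-7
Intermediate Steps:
r = -1350613 (r = -617*2189 = -1350613)
g = 4/7 (g = -⅐*(-4) = 4/7 ≈ 0.57143)
P(w) = -41/28 (P(w) = -¾ + (-5*1*(4/7))/4 = -¾ + (-5*4/7)/4 = -¾ + (¼)*(-20/7) = -¾ - 5/7 = -41/28)
p(C, B) = -8 + (1385 + C)/(B + C) (p(C, B) = -8 + (C + 1385)/(C + B) = -8 + (1385 + C)/(B + C))
1/(p(2159, P(43)) + r) = 1/((1385 - 8*(-41/28) - 7*2159)/(-41/28 + 2159) - 1350613) = 1/((1385 + 82/7 - 15113)/(60411/28) - 1350613) = 1/((28/60411)*(-96014/7) - 1350613) = 1/(-384056/60411 - 1350613) = 1/(-81592265999/60411) = -60411/81592265999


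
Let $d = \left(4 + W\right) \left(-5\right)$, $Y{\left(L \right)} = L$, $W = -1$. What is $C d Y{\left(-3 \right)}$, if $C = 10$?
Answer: $450$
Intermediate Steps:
$d = -15$ ($d = \left(4 - 1\right) \left(-5\right) = 3 \left(-5\right) = -15$)
$C d Y{\left(-3 \right)} = 10 \left(-15\right) \left(-3\right) = \left(-150\right) \left(-3\right) = 450$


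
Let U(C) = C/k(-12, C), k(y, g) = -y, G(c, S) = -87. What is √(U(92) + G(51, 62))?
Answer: I*√714/3 ≈ 8.9069*I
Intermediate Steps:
U(C) = C/12 (U(C) = C/((-1*(-12))) = C/12)
√(U(92) + G(51, 62)) = √((1/12)*92 - 87) = √(23/3 - 87) = √(-238/3) = I*√714/3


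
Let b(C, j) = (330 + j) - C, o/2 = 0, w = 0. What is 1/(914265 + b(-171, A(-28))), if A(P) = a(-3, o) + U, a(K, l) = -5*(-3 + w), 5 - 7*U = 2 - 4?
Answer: 1/914782 ≈ 1.0932e-6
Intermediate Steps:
o = 0 (o = 2*0 = 0)
U = 1 (U = 5/7 - (2 - 4)/7 = 5/7 - ⅐*(-2) = 5/7 + 2/7 = 1)
a(K, l) = 15 (a(K, l) = -5*(-3 + 0) = -5*(-3) = 15)
A(P) = 16 (A(P) = 15 + 1 = 16)
b(C, j) = 330 + j - C
1/(914265 + b(-171, A(-28))) = 1/(914265 + (330 + 16 - 1*(-171))) = 1/(914265 + (330 + 16 + 171)) = 1/(914265 + 517) = 1/914782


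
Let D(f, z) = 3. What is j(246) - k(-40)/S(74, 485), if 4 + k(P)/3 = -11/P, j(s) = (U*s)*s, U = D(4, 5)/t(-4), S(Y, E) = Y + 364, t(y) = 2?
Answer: 530120309/5840 ≈ 90774.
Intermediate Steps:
S(Y, E) = 364 + Y
U = 3/2 ≈ 1.5000
j(s) = 3*s**2/2 (j(s) = (3*s/2)*s = 3*s**2/2)
k(P) = -12 - 33/P (k(P) = -12 + 3*(-11/P) = -12 - 33/P)
j(246) - k(-40)/S(74, 485) = (3/2)*246**2 - (-12 - 33/(-40))/(364 + 74) = (3/2)*60516 - (-12 - 33*(-1/40))/438 = 90774 - (-12 + 33/40)/438 = 90774 - (-447)/(40*438) = 90774 - 1*(-149/5840) = 90774 + 149/5840 = 530120309/5840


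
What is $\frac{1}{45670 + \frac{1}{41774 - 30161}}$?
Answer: $\frac{11613}{530365711} \approx 2.1896 \cdot 10^{-5}$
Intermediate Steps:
$\frac{1}{45670 + \frac{1}{41774 - 30161}} = \frac{1}{45670 + \frac{1}{11613}} = \frac{1}{\frac{530365711}{11613}} = \frac{11613}{530365711}$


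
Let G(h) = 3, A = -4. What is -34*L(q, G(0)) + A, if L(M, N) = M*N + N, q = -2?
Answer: 98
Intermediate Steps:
L(M, N) = N + M*N
-34*L(q, G(0)) + A = -102*(1 - 2) - 4 = -102*(-1) - 4 = -34*(-3) - 4 = 102 - 4 = 98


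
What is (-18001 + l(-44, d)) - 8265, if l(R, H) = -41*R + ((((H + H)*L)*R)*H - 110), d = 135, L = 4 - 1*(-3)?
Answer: -11251172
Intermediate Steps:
L = 7 (L = 4 + 3 = 7)
l(R, H) = -110 - 41*R + 14*R*H² (l(R, H) = -41*R + ((((H + H)*7)*R)*H - 110) = -41*R + ((((2*H)*7)*R)*H - 110) = -41*R + (((14*H)*R)*H - 110) = -41*R + ((14*H*R)*H - 110) = -41*R + (14*R*H² - 110) = -41*R + (-110 + 14*R*H²) = -110 - 41*R + 14*R*H²)
(-18001 + l(-44, d)) - 8265 = (-18001 + (-110 - 41*(-44) + 14*(-44)*135²)) - 8265 = (-18001 + (-110 + 1804 + 14*(-44)*18225)) - 8265 = (-18001 + (-110 + 1804 - 11226600)) - 8265 = (-18001 - 11224906) - 8265 = -11242907 - 8265 = -11251172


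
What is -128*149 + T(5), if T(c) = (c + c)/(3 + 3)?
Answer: -57211/3 ≈ -19070.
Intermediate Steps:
T(c) = c/3 (T(c) = (2*c)/6 = (2*c)*(1/6) = c/3)
-128*149 + T(5) = -128*149 + (1/3)*5 = -19072 + 5/3 = -57211/3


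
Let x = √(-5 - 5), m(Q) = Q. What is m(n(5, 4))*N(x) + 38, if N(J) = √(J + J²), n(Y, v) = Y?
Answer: 38 + 5*10^(¼)*√(I - √10) ≈ 40.47 + 16.003*I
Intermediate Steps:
x = I*√10 (x = √(-10) = I*√10 ≈ 3.1623*I)
m(n(5, 4))*N(x) + 38 = 5*√((I*√10)*(1 + I*√10)) + 38 = 5*√(I*√10*(1 + I*√10)) + 38 = 5*(10^(¼)*√(I*(1 + I*√10))) + 38 = 5*10^(¼)*√(I*(1 + I*√10)) + 38 = 38 + 5*10^(¼)*√(I*(1 + I*√10))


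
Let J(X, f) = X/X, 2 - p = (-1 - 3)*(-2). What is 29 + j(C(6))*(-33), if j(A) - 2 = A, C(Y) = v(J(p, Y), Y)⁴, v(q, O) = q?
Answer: -70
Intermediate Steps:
p = -6 (p = 2 - (-1 - 3)*(-2) = 2 - (-4)*(-2) = 2 - 1*8 = 2 - 8 = -6)
J(X, f) = 1
C(Y) = 1 (C(Y) = 1⁴ = 1)
j(A) = 2 + A
29 + j(C(6))*(-33) = 29 + (2 + 1)*(-33) = 29 + 3*(-33) = 29 - 99 = -70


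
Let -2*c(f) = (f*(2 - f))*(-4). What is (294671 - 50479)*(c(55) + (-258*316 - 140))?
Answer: -21366311616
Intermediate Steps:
c(f) = 2*f*(2 - f) (c(f) = -f*(2 - f)*(-4)/2 = -(-2)*f*(2 - f) = 2*f*(2 - f))
(294671 - 50479)*(c(55) + (-258*316 - 140)) = (294671 - 50479)*(2*55*(2 - 1*55) + (-258*316 - 140)) = 244192*(2*55*(2 - 55) + (-81528 - 140)) = 244192*(2*55*(-53) - 81668) = 244192*(-5830 - 81668) = 244192*(-87498) = -21366311616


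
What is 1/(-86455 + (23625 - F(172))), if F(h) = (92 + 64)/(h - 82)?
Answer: -15/942476 ≈ -1.5916e-5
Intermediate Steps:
F(h) = 156/(-82 + h)
1/(-86455 + (23625 - F(172))) = 1/(-86455 + (23625 - 156/(-82 + 172))) = 1/(-86455 + (23625 - 156/90)) = 1/(-86455 + (23625 - 1*26/15)) = 1/(-86455 + (23625 - 26/15)) = 1/(-86455 + 354349/15) = 1/(-942476/15) = -15/942476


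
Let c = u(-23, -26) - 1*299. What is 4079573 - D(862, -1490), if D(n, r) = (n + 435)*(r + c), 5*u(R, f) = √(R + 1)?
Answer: 6399906 - 1297*I*√22/5 ≈ 6.3999e+6 - 1216.7*I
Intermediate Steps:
u(R, f) = √(1 + R)/5 (u(R, f) = √(R + 1)/5 = √(1 + R)/5)
c = -299 + I*√22/5 (c = √(1 - 23)/5 - 1*299 = √(-22)/5 - 299 = (I*√22)/5 - 299 = I*√22/5 - 299 = -299 + I*√22/5 ≈ -299.0 + 0.93808*I)
D(n, r) = (435 + n)*(-299 + r + I*√22/5) (D(n, r) = (n + 435)*(r + (-299 + I*√22/5)) = (435 + n)*(-299 + r + I*√22/5))
4079573 - D(862, -1490) = 4079573 - (-130065 + 435*(-1490) + 862*(-1490) + 87*I*√22 - ⅕*862*(1495 - I*√22)) = 4079573 - (-130065 - 648150 - 1284380 + 87*I*√22 + (-257738 + 862*I*√22/5)) = 4079573 - (-2320333 + 1297*I*√22/5) = 4079573 + (2320333 - 1297*I*√22/5) = 6399906 - 1297*I*√22/5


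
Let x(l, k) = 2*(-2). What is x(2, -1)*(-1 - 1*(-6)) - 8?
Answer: -28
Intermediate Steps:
x(l, k) = -4
x(2, -1)*(-1 - 1*(-6)) - 8 = -4*(-1 - 1*(-6)) - 8 = -4*(-1 + 6) - 8 = -4*5 - 8 = -20 - 8 = -28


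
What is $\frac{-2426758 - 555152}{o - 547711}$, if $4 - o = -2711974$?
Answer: $- \frac{2981910}{2164267} \approx -1.3778$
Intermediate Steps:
$o = 2711978$ ($o = 4 - -2711974 = 4 + 2711974 = 2711978$)
$\frac{-2426758 - 555152}{o - 547711} = \frac{-2426758 - 555152}{2711978 - 547711} = - \frac{2981910}{2164267}$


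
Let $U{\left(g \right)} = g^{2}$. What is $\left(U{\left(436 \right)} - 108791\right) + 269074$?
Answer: $350379$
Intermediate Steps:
$\left(U{\left(436 \right)} - 108791\right) + 269074 = \left(436^{2} - 108791\right) + 269074 = \left(190096 - 108791\right) + 269074 = 81305 + 269074 = 350379$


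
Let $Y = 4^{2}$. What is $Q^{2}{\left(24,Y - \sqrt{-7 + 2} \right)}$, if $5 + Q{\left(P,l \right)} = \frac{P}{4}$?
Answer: $1$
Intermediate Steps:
$Y = 16$
$Q{\left(P,l \right)} = -5 + \frac{P}{4}$
$Q^{2}{\left(24,Y - \sqrt{-7 + 2} \right)} = \left(-5 + \frac{1}{4} \cdot 24\right)^{2} = \left(-5 + 6\right)^{2} = 1^{2} = 1$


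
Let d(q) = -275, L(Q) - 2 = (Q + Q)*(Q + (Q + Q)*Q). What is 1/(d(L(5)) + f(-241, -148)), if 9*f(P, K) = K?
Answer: -9/2623 ≈ -0.0034312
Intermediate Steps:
f(P, K) = K/9
L(Q) = 2 + 2*Q*(Q + 2*Q²) (L(Q) = 2 + (Q + Q)*(Q + (Q + Q)*Q) = 2 + (2*Q)*(Q + (2*Q)*Q) = 2 + (2*Q)*(Q + 2*Q²) = 2 + 2*Q*(Q + 2*Q²))
1/(d(L(5)) + f(-241, -148)) = 1/(-275 + (⅑)*(-148)) = 1/(-275 - 148/9) = 1/(-2623/9) = -9/2623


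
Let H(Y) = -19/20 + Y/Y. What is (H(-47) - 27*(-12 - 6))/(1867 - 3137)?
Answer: -9721/25400 ≈ -0.38272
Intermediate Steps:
H(Y) = 1/20 (H(Y) = -19*1/20 + 1 = -19/20 + 1 = 1/20)
(H(-47) - 27*(-12 - 6))/(1867 - 3137) = (1/20 - 27*(-12 - 6))/(1867 - 3137) = (1/20 - 27*(-18))/(-1270) = (1/20 + 486)*(-1/1270) = (9721/20)*(-1/1270) = -9721/25400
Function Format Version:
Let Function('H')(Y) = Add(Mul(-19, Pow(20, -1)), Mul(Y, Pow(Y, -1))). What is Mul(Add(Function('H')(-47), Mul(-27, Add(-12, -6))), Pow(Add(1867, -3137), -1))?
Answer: Rational(-9721, 25400) ≈ -0.38272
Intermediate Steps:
Function('H')(Y) = Rational(1, 20) (Function('H')(Y) = Add(Mul(-19, Rational(1, 20)), 1) = Add(Rational(-19, 20), 1) = Rational(1, 20))
Mul(Add(Function('H')(-47), Mul(-27, Add(-12, -6))), Pow(Add(1867, -3137), -1)) = Mul(Add(Rational(1, 20), Mul(-27, Add(-12, -6))), Pow(Add(1867, -3137), -1)) = Mul(Add(Rational(1, 20), Mul(-27, -18)), Pow(-1270, -1)) = Mul(Add(Rational(1, 20), 486), Rational(-1, 1270)) = Mul(Rational(9721, 20), Rational(-1, 1270)) = Rational(-9721, 25400)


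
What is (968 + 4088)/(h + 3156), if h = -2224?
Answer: 1264/233 ≈ 5.4249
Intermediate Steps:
(968 + 4088)/(h + 3156) = (968 + 4088)/(-2224 + 3156) = 5056/932 = 5056*(1/932) = 1264/233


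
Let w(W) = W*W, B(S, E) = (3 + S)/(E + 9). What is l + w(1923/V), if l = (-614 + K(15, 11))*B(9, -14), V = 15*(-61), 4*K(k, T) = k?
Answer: 136655296/93025 ≈ 1469.0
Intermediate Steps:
K(k, T) = k/4
V = -915
B(S, E) = (3 + S)/(9 + E)
l = 7323/5 (l = (-614 + (¼)*15)*((3 + 9)/(9 - 14)) = (-614 + 15/4)*(12/(-5)) = -(-2441)*12/20 = -2441/4*(-12/5) = 7323/5 ≈ 1464.6)
w(W) = W²
l + w(1923/V) = 7323/5 + (1923/(-915))² = 7323/5 + (1923*(-1/915))² = 7323/5 + (-641/305)² = 7323/5 + 410881/93025 = 136655296/93025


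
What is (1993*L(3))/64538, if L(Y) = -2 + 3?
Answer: 1993/64538 ≈ 0.030881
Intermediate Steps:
L(Y) = 1
(1993*L(3))/64538 = (1993*1)/64538 = 1993*(1/64538) = 1993/64538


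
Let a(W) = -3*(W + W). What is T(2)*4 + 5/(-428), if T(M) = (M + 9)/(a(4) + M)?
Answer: -861/428 ≈ -2.0117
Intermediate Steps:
a(W) = -6*W
T(M) = (9 + M)/(-24 + M) (T(M) = (M + 9)/(-6*4 + M) = (9 + M)/(-24 + M))
T(2)*4 + 5/(-428) = ((9 + 2)/(-24 + 2))*4 + 5/(-428) = (11/(-22))*4 + 5*(-1/428) = -1/22*11*4 - 5/428 = -½*4 - 5/428 = -2 - 5/428 = -861/428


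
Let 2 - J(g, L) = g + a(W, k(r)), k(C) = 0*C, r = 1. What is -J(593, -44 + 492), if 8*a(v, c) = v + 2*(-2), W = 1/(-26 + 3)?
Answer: 108651/184 ≈ 590.49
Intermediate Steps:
k(C) = 0
W = -1/23 (W = 1/(-23) = -1/23 ≈ -0.043478)
a(v, c) = -½ + v/8 (a(v, c) = (v + 2*(-2))/8 = (v - 4)/8 = (-4 + v)/8 = -½ + v/8)
J(g, L) = 461/184 - g (J(g, L) = 2 - (g + (-½ + (⅛)*(-1/23))) = 2 - (g + (-½ - 1/184)) = 2 - (g - 93/184) = 2 - (-93/184 + g) = 2 + (93/184 - g) = 461/184 - g)
-J(593, -44 + 492) = -(461/184 - 1*593) = -(461/184 - 593) = -1*(-108651/184) = 108651/184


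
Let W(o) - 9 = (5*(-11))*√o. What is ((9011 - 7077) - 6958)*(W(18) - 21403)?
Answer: 107483456 + 828960*√2 ≈ 1.0866e+8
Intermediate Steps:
W(o) = 9 - 55*√o (W(o) = 9 + (5*(-11))*√o = 9 - 55*√o)
((9011 - 7077) - 6958)*(W(18) - 21403) = ((9011 - 7077) - 6958)*((9 - 165*√2) - 21403) = (1934 - 6958)*((9 - 165*√2) - 21403) = -5024*((9 - 165*√2) - 21403) = -5024*(-21394 - 165*√2) = 107483456 + 828960*√2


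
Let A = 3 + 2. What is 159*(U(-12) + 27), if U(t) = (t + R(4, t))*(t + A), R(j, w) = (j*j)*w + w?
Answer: 244701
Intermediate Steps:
R(j, w) = w + w*j² (R(j, w) = j²*w + w = w*j² + w = w + w*j²)
A = 5
U(t) = 18*t*(5 + t) (U(t) = (t + t*(1 + 4²))*(t + 5) = (t + t*(1 + 16))*(5 + t) = (t + t*17)*(5 + t) = (t + 17*t)*(5 + t) = (18*t)*(5 + t) = 18*t*(5 + t))
159*(U(-12) + 27) = 159*(18*(-12)*(5 - 12) + 27) = 159*(18*(-12)*(-7) + 27) = 159*(1512 + 27) = 159*1539 = 244701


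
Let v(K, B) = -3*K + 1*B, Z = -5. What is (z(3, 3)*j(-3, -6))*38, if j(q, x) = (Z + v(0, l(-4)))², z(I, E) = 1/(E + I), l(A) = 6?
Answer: 19/3 ≈ 6.3333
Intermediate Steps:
v(K, B) = B - 3*K (v(K, B) = -3*K + B = B - 3*K)
j(q, x) = 1 (j(q, x) = (-5 + (6 - 3*0))² = (-5 + (6 + 0))² = (-5 + 6)² = 1² = 1)
(z(3, 3)*j(-3, -6))*38 = (1/(3 + 3))*38 = (1/6)*38 = ((⅙)*1)*38 = (⅙)*38 = 19/3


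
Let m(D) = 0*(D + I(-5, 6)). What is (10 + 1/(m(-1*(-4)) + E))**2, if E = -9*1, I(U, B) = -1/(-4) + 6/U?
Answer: 7921/81 ≈ 97.790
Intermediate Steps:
I(U, B) = 1/4 + 6/U (I(U, B) = -1*(-1/4) + 6/U = 1/4 + 6/U)
E = -9
m(D) = 0 (m(D) = 0*(D + (1/4)*(24 - 5)/(-5)) = 0*(D + (1/4)*(-1/5)*19) = 0*(D - 19/20) = 0*(-19/20 + D) = 0)
(10 + 1/(m(-1*(-4)) + E))**2 = (10 + 1/(0 - 9))**2 = (10 + 1/(-9))**2 = (10 - 1/9)**2 = (89/9)**2 = 7921/81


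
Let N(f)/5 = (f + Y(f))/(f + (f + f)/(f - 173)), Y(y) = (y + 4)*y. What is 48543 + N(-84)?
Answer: 2455390/51 ≈ 48145.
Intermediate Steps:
Y(y) = y*(4 + y) (Y(y) = (4 + y)*y = y*(4 + y))
N(f) = 5*(f + f*(4 + f))/(f + 2*f/(-173 + f)) (N(f) = 5*((f + f*(4 + f))/(f + (f + f)/(f - 173))) = 5*((f + f*(4 + f))/(f + (2*f)/(-173 + f))) = 5*((f + f*(4 + f))/(f + 2*f/(-173 + f))) = 5*(f + f*(4 + f))/(f + 2*f/(-173 + f)))
48543 + N(-84) = 48543 + 5*(-865 + (-84)² - 168*(-84))/(-171 - 84) = 48543 + 5*(-865 + 7056 + 14112)/(-255) = 48543 + 5*(-1/255)*20303 = 48543 - 20303/51 = 2455390/51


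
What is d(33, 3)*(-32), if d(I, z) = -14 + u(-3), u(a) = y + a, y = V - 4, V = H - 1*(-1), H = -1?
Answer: 672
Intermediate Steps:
V = 0 (V = -1 - 1*(-1) = -1 + 1 = 0)
y = -4 (y = 0 - 4 = -4)
u(a) = -4 + a
d(I, z) = -21 (d(I, z) = -14 + (-4 - 3) = -14 - 7 = -21)
d(33, 3)*(-32) = -21*(-32) = 672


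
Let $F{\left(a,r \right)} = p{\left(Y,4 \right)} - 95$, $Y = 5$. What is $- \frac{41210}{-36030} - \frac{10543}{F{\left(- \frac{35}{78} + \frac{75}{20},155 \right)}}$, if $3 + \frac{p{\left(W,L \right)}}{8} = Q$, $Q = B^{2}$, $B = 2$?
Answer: $\frac{12781652}{104487} \approx 122.33$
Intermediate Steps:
$Q = 4$ ($Q = 2^{2} = 4$)
$p{\left(W,L \right)} = 8$ ($p{\left(W,L \right)} = -24 + 8 \cdot 4 = -24 + 32 = 8$)
$F{\left(a,r \right)} = -87$ ($F{\left(a,r \right)} = 8 - 95 = -87$)
$- \frac{41210}{-36030} - \frac{10543}{F{\left(- \frac{35}{78} + \frac{75}{20},155 \right)}} = - \frac{41210}{-36030} - \frac{10543}{-87} = \left(-41210\right) \left(- \frac{1}{36030}\right) - - \frac{10543}{87} = \frac{4121}{3603} + \frac{10543}{87} = \frac{12781652}{104487}$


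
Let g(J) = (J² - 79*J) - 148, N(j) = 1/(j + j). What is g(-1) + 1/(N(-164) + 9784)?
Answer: -218221940/3209151 ≈ -68.000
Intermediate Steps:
N(j) = 1/(2*j)
g(J) = -148 + J² - 79*J
g(-1) + 1/(N(-164) + 9784) = (-148 + (-1)² - 79*(-1)) + 1/((½)/(-164) + 9784) = (-148 + 1 + 79) + 1/((½)*(-1/164) + 9784) = -68 + 1/(-1/328 + 9784) = -68 + 1/(3209151/328) = -68 + 328/3209151 = -218221940/3209151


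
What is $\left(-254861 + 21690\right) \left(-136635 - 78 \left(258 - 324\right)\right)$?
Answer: $30658955277$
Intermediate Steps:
$\left(-254861 + 21690\right) \left(-136635 - 78 \left(258 - 324\right)\right) = - 233171 \left(-136635 - -5148\right) = - 233171 \left(-136635 + 5148\right) = \left(-233171\right) \left(-131487\right) = 30658955277$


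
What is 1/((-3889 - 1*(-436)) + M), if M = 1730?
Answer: -1/1723 ≈ -0.00058038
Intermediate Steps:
1/((-3889 - 1*(-436)) + M) = 1/((-3889 - 1*(-436)) + 1730) = 1/((-3889 + 436) + 1730) = 1/(-3453 + 1730) = 1/(-1723) = -1/1723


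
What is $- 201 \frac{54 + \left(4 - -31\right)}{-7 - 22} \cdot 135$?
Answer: $\frac{2415015}{29} \approx 83276.0$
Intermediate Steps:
$- 201 \frac{54 + \left(4 - -31\right)}{-7 - 22} \cdot 135 = - 201 \frac{54 + \left(4 + 31\right)}{-29} \cdot 135 = - 201 \left(54 + 35\right) \left(- \frac{1}{29}\right) 135 = - 201 \cdot 89 \left(- \frac{1}{29}\right) 135 = \left(-201\right) \left(- \frac{89}{29}\right) 135 = \frac{17889}{29} \cdot 135 = \frac{2415015}{29}$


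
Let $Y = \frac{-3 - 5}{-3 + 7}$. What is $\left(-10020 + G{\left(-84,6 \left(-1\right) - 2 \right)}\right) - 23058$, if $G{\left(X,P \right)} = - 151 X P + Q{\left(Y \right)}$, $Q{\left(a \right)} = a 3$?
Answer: $-134556$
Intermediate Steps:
$Y = -2$ ($Y = - \frac{8}{4} = \left(-8\right) \frac{1}{4} = -2$)
$Q{\left(a \right)} = 3 a$
$G{\left(X,P \right)} = -6 - 151 P X$ ($G{\left(X,P \right)} = - 151 X P + 3 \left(-2\right) = - 151 P X - 6 = -6 - 151 P X$)
$\left(-10020 + G{\left(-84,6 \left(-1\right) - 2 \right)}\right) - 23058 = \left(-10020 - \left(6 + 151 \left(6 \left(-1\right) - 2\right) \left(-84\right)\right)\right) - 23058 = \left(-10020 - \left(6 + 151 \left(-6 - 2\right) \left(-84\right)\right)\right) - 23058 = \left(-10020 - \left(6 - -101472\right)\right) - 23058 = \left(-10020 - 101478\right) - 23058 = -111498 - 23058 = -134556$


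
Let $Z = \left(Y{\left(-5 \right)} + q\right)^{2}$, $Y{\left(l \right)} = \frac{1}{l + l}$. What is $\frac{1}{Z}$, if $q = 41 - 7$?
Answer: $\frac{100}{114921} \approx 0.00087016$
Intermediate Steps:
$Y{\left(l \right)} = \frac{1}{2 l}$
$q = 34$
$Z = \frac{114921}{100}$ ($Z = \left(\frac{1}{2 \left(-5\right)} + 34\right)^{2} = \left(\frac{1}{2} \left(- \frac{1}{5}\right) + 34\right)^{2} = \left(- \frac{1}{10} + 34\right)^{2} = \left(\frac{339}{10}\right)^{2} = \frac{114921}{100} \approx 1149.2$)
$\frac{1}{Z} = \frac{1}{\frac{114921}{100}} = \frac{100}{114921}$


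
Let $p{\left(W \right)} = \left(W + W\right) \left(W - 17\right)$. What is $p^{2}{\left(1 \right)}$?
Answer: $1024$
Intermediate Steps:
$p{\left(W \right)} = 2 W \left(-17 + W\right)$
$p^{2}{\left(1 \right)} = \left(2 \cdot 1 \left(-17 + 1\right)\right)^{2} = \left(2 \cdot 1 \left(-16\right)\right)^{2} = \left(-32\right)^{2} = 1024$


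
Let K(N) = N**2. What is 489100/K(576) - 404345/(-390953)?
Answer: 81341769755/32427205632 ≈ 2.5084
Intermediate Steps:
489100/K(576) - 404345/(-390953) = 489100/(576**2) - 404345/(-390953) = 489100/331776 - 404345*(-1/390953) = 489100*(1/331776) + 404345/390953 = 122275/82944 + 404345/390953 = 81341769755/32427205632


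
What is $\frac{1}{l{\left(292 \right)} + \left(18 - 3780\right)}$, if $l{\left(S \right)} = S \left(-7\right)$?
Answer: $- \frac{1}{5806} \approx -0.00017224$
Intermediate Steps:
$l{\left(S \right)} = - 7 S$
$\frac{1}{l{\left(292 \right)} + \left(18 - 3780\right)} = \frac{1}{\left(-7\right) 292 + \left(18 - 3780\right)} = \frac{1}{-2044 + \left(18 - 3780\right)} = \frac{1}{-2044 - 3762} = \frac{1}{-5806} = - \frac{1}{5806}$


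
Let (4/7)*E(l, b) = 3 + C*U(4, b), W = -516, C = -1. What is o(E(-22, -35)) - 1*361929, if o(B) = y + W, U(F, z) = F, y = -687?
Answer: -363132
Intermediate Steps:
E(l, b) = -7/4 (E(l, b) = 7*(3 - 1*4)/4 = 7*(3 - 4)/4 = (7/4)*(-1) = -7/4)
o(B) = -1203 (o(B) = -687 - 516 = -1203)
o(E(-22, -35)) - 1*361929 = -1203 - 1*361929 = -1203 - 361929 = -363132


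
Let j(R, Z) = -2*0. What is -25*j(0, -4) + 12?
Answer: 12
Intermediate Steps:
j(R, Z) = 0
-25*j(0, -4) + 12 = -25*0 + 12 = 0 + 12 = 12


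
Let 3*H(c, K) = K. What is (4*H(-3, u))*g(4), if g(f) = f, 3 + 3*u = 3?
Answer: 0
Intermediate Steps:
u = 0 (u = -1 + (1/3)*3 = -1 + 1 = 0)
H(c, K) = K/3
(4*H(-3, u))*g(4) = (4*((1/3)*0))*4 = (4*0)*4 = 0*4 = 0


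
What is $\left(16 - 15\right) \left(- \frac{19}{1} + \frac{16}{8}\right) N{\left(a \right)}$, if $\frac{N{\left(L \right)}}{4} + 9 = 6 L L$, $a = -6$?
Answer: $-14076$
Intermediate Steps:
$N{\left(L \right)} = -36 + 24 L^{2}$ ($N{\left(L \right)} = -36 + 4 \cdot 6 L L = -36 + 4 \cdot 6 L^{2} = -36 + 24 L^{2}$)
$\left(16 - 15\right) \left(- \frac{19}{1} + \frac{16}{8}\right) N{\left(a \right)} = \left(16 - 15\right) \left(- \frac{19}{1} + \frac{16}{8}\right) \left(-36 + 24 \left(-6\right)^{2}\right) = \left(16 - 15\right) \left(\left(-19\right) 1 + 16 \cdot \frac{1}{8}\right) \left(-36 + 24 \cdot 36\right) = 1 \left(-19 + 2\right) \left(-36 + 864\right) = 1 \left(-17\right) 828 = \left(-17\right) 828 = -14076$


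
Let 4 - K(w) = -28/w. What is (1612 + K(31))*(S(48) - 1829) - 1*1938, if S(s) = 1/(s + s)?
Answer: -733890815/248 ≈ -2.9592e+6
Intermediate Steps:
K(w) = 4 + 28/w (K(w) = 4 - (-28)/w = 4 + 28/w)
S(s) = 1/(2*s)
(1612 + K(31))*(S(48) - 1829) - 1*1938 = (1612 + (4 + 28/31))*((1/2)/48 - 1829) - 1*1938 = (1612 + (4 + 28*(1/31)))*((1/2)*(1/48) - 1829) - 1938 = (1612 + (4 + 28/31))*(1/96 - 1829) - 1938 = (1612 + 152/31)*(-175583/96) - 1938 = (50124/31)*(-175583/96) - 1938 = -733410191/248 - 1938 = -733890815/248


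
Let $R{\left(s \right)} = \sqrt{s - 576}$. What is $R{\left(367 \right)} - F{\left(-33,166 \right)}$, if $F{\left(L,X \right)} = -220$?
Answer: $220 + i \sqrt{209} \approx 220.0 + 14.457 i$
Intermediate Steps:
$R{\left(s \right)} = \sqrt{-576 + s}$
$R{\left(367 \right)} - F{\left(-33,166 \right)} = \sqrt{-576 + 367} - -220 = \sqrt{-209} + 220 = i \sqrt{209} + 220 = 220 + i \sqrt{209}$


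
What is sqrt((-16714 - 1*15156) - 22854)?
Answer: 2*I*sqrt(13681) ≈ 233.93*I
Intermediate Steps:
sqrt((-16714 - 1*15156) - 22854) = sqrt((-16714 - 15156) - 22854) = sqrt(-31870 - 22854) = sqrt(-54724) = 2*I*sqrt(13681)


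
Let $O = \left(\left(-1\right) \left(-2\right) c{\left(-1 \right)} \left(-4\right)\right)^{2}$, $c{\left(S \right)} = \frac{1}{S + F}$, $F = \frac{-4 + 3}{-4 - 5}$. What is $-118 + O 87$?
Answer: $6929$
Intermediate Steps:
$F = \frac{1}{9}$ ($F = - \frac{1}{-9} = \left(-1\right) \left(- \frac{1}{9}\right) = \frac{1}{9} \approx 0.11111$)
$c{\left(S \right)} = \frac{1}{\frac{1}{9} + S}$ ($c{\left(S \right)} = \frac{1}{S + \frac{1}{9}} = \frac{1}{\frac{1}{9} + S}$)
$O = 81$ ($O = \left(\left(-1\right) \left(-2\right) \frac{9}{1 + 9 \left(-1\right)} \left(-4\right)\right)^{2} = \left(2 \frac{9}{1 - 9} \left(-4\right)\right)^{2} = \left(2 \frac{9}{-8} \left(-4\right)\right)^{2} = \left(2 \cdot 9 \left(- \frac{1}{8}\right) \left(-4\right)\right)^{2} = \left(2 \left(- \frac{9}{8}\right) \left(-4\right)\right)^{2} = \left(\left(- \frac{9}{4}\right) \left(-4\right)\right)^{2} = 9^{2} = 81$)
$-118 + O 87 = -118 + 81 \cdot 87 = -118 + 7047 = 6929$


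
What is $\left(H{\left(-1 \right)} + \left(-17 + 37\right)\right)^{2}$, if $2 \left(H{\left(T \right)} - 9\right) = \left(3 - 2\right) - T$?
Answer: $900$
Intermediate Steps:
$H{\left(T \right)} = \frac{19}{2} - \frac{T}{2}$ ($H{\left(T \right)} = 9 + \frac{\left(3 - 2\right) - T}{2} = 9 + \frac{1 - T}{2} = 9 - \left(- \frac{1}{2} + \frac{T}{2}\right) = \frac{19}{2} - \frac{T}{2}$)
$\left(H{\left(-1 \right)} + \left(-17 + 37\right)\right)^{2} = \left(\left(\frac{19}{2} - - \frac{1}{2}\right) + \left(-17 + 37\right)\right)^{2} = \left(\left(\frac{19}{2} + \frac{1}{2}\right) + 20\right)^{2} = \left(10 + 20\right)^{2} = 30^{2} = 900$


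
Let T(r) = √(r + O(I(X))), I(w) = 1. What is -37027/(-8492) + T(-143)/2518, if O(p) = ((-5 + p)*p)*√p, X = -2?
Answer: 37027/8492 + 7*I*√3/2518 ≈ 4.3602 + 0.0048151*I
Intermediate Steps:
O(p) = p^(3/2)*(-5 + p) (O(p) = (p*(-5 + p))*√p = p^(3/2)*(-5 + p))
T(r) = √(-4 + r) (T(r) = √(r + 1^(3/2)*(-5 + 1)) = √(r + 1*(-4)) = √(r - 4) = √(-4 + r))
-37027/(-8492) + T(-143)/2518 = -37027/(-8492) + √(-4 - 143)/2518 = -37027*(-1/8492) + √(-147)*(1/2518) = 37027/8492 + (7*I*√3)*(1/2518) = 37027/8492 + 7*I*√3/2518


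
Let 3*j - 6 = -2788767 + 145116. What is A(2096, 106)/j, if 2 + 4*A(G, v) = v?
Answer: -26/881215 ≈ -2.9505e-5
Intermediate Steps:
A(G, v) = -½ + v/4
j = -881215 (j = 2 + (-2788767 + 145116)/3 = 2 + (⅓)*(-2643651) = 2 - 881217 = -881215)
A(2096, 106)/j = (-½ + (¼)*106)/(-881215) = (-½ + 53/2)*(-1/881215) = 26*(-1/881215) = -26/881215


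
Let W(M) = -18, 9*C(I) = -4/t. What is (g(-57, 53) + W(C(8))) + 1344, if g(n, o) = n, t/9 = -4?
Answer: 1269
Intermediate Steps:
t = -36 (t = 9*(-4) = -36)
C(I) = 1/81 (C(I) = (-4/(-36))/9 = (-4*(-1/36))/9 = (⅑)*(⅑) = 1/81)
(g(-57, 53) + W(C(8))) + 1344 = (-57 - 18) + 1344 = -75 + 1344 = 1269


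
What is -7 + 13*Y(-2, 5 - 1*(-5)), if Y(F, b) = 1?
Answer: 6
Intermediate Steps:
-7 + 13*Y(-2, 5 - 1*(-5)) = -7 + 13*1 = -7 + 13 = 6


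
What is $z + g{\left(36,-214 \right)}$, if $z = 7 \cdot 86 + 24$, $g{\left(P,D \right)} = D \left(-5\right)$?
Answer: $1696$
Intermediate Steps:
$g{\left(P,D \right)} = - 5 D$
$z = 626$ ($z = 602 + 24 = 626$)
$z + g{\left(36,-214 \right)} = 626 - -1070 = 626 + 1070 = 1696$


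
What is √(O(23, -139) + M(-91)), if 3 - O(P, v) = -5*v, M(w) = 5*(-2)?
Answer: 3*I*√78 ≈ 26.495*I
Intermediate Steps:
M(w) = -10
O(P, v) = 3 + 5*v (O(P, v) = 3 - (-5)*v = 3 + 5*v)
√(O(23, -139) + M(-91)) = √((3 + 5*(-139)) - 10) = √((3 - 695) - 10) = √(-692 - 10) = √(-702) = 3*I*√78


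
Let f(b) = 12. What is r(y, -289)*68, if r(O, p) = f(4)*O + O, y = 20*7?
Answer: 123760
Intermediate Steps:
y = 140
r(O, p) = 13*O (r(O, p) = 12*O + O = 13*O)
r(y, -289)*68 = (13*140)*68 = 1820*68 = 123760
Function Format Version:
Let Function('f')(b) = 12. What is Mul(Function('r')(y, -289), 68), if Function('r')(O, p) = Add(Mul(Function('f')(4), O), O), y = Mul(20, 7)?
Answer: 123760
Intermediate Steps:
y = 140
Function('r')(O, p) = Mul(13, O) (Function('r')(O, p) = Add(Mul(12, O), O) = Mul(13, O))
Mul(Function('r')(y, -289), 68) = Mul(Mul(13, 140), 68) = Mul(1820, 68) = 123760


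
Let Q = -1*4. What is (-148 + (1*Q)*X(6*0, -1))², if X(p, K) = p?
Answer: 21904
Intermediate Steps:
Q = -4
(-148 + (1*Q)*X(6*0, -1))² = (-148 + (1*(-4))*(6*0))² = (-148 - 4*0)² = (-148 + 0)² = (-148)² = 21904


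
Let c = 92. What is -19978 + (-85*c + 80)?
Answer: -27718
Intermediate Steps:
-19978 + (-85*c + 80) = -19978 + (-85*92 + 80) = -19978 + (-7820 + 80) = -19978 - 7740 = -27718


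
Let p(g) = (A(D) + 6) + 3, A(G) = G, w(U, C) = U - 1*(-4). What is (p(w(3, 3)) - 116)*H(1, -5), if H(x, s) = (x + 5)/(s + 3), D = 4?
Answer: 309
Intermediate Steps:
w(U, C) = 4 + U (w(U, C) = U + 4 = 4 + U)
p(g) = 13 (p(g) = (4 + 6) + 3 = 10 + 3 = 13)
H(x, s) = (5 + x)/(3 + s)
(p(w(3, 3)) - 116)*H(1, -5) = (13 - 116)*((5 + 1)/(3 - 5)) = -103*6/(-2) = -(-103)*6/2 = -103*(-3) = 309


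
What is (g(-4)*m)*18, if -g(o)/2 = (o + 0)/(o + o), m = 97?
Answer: -1746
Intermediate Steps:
g(o) = -1 (g(o) = -2*(o + 0)/(o + o) = -2*o/(2*o) = -2*o*1/(2*o) = -2*1/2 = -1)
(g(-4)*m)*18 = -1*97*18 = -97*18 = -1746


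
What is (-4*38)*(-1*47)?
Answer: 7144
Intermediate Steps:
(-4*38)*(-1*47) = -152*(-47) = 7144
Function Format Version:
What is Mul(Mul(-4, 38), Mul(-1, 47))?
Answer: 7144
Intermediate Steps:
Mul(Mul(-4, 38), Mul(-1, 47)) = Mul(-152, -47) = 7144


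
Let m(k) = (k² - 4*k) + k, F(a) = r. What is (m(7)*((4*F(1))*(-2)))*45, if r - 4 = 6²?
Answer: -403200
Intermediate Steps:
r = 40 (r = 4 + 6² = 4 + 36 = 40)
F(a) = 40
m(k) = k² - 3*k
(m(7)*((4*F(1))*(-2)))*45 = ((7*(-3 + 7))*((4*40)*(-2)))*45 = ((7*4)*(160*(-2)))*45 = (28*(-320))*45 = -8960*45 = -403200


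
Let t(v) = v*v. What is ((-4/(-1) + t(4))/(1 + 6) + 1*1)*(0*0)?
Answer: 0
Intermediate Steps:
t(v) = v**2
((-4/(-1) + t(4))/(1 + 6) + 1*1)*(0*0) = ((-4/(-1) + 4**2)/(1 + 6) + 1*1)*(0*0) = ((-4*(-1) + 16)/7 + 1)*0 = ((4 + 16)*(1/7) + 1)*0 = (20*(1/7) + 1)*0 = (20/7 + 1)*0 = (27/7)*0 = 0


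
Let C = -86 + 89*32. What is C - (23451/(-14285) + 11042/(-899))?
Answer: 35649015249/12842215 ≈ 2775.9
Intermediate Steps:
C = 2762 (C = -86 + 2848 = 2762)
C - (23451/(-14285) + 11042/(-899)) = 2762 - (23451/(-14285) + 11042/(-899)) = 2762 - (23451*(-1/14285) + 11042*(-1/899)) = 2762 - (-23451/14285 - 11042/899) = 2762 - 1*(-178817419/12842215) = 2762 + 178817419/12842215 = 35649015249/12842215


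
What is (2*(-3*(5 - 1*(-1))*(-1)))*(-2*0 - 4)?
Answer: -144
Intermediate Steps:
(2*(-3*(5 - 1*(-1))*(-1)))*(-2*0 - 4) = (2*(-3*(5 + 1)*(-1)))*(0 - 4) = (2*(-3*6*(-1)))*(-4) = (2*(-18*(-1)))*(-4) = (2*18)*(-4) = 36*(-4) = -144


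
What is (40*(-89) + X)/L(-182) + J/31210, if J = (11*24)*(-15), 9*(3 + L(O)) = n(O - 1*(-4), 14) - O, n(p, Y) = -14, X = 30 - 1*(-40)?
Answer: -32695482/146687 ≈ -222.89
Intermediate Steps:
X = 70 (X = 30 + 40 = 70)
L(O) = -41/9 - O/9 (L(O) = -3 + (-14 - O)/9 = -3 + (-14/9 - O/9) = -41/9 - O/9)
J = -3960 (J = 264*(-15) = -3960)
(40*(-89) + X)/L(-182) + J/31210 = (40*(-89) + 70)/(-41/9 - 1/9*(-182)) - 3960/31210 = (-3560 + 70)/(-41/9 + 182/9) - 3960*1/31210 = -3490/47/3 - 396/3121 = -3490*3/47 - 396/3121 = -10470/47 - 396/3121 = -32695482/146687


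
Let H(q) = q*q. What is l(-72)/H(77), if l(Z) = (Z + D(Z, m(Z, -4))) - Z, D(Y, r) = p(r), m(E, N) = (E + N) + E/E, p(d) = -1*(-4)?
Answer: 4/5929 ≈ 0.00067465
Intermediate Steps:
p(d) = 4
m(E, N) = 1 + E + N (m(E, N) = (E + N) + 1 = 1 + E + N)
D(Y, r) = 4
H(q) = q²
l(Z) = 4 (l(Z) = (Z + 4) - Z = (4 + Z) - Z = 4)
l(-72)/H(77) = 4/(77²) = 4/5929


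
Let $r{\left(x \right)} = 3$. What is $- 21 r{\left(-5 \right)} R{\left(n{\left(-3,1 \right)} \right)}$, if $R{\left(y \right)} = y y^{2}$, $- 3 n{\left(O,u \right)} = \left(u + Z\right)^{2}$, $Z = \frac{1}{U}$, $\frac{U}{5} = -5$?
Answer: $\frac{445906944}{244140625} \approx 1.8264$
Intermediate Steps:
$U = -25$ ($U = 5 \left(-5\right) = -25$)
$Z = - \frac{1}{25}$ ($Z = \frac{1}{-25} = - \frac{1}{25} \approx -0.04$)
$n{\left(O,u \right)} = - \frac{\left(- \frac{1}{25} + u\right)^{2}}{3}$ ($n{\left(O,u \right)} = - \frac{\left(u - \frac{1}{25}\right)^{2}}{3} = - \frac{\left(- \frac{1}{25} + u\right)^{2}}{3}$)
$R{\left(y \right)} = y^{3}$
$- 21 r{\left(-5 \right)} R{\left(n{\left(-3,1 \right)} \right)} = \left(-21\right) 3 \left(- \frac{\left(-1 + 25 \cdot 1\right)^{2}}{1875}\right)^{3} = - 63 \left(- \frac{\left(-1 + 25\right)^{2}}{1875}\right)^{3} = - 63 \left(- \frac{24^{2}}{1875}\right)^{3} = - 63 \left(\left(- \frac{1}{1875}\right) 576\right)^{3} = - 63 \left(- \frac{192}{625}\right)^{3} = \left(-63\right) \left(- \frac{7077888}{244140625}\right) = \frac{445906944}{244140625}$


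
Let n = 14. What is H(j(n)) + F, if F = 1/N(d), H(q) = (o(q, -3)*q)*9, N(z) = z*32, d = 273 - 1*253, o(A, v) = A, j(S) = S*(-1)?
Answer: 1128961/640 ≈ 1764.0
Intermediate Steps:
j(S) = -S
d = 20 (d = 273 - 253 = 20)
N(z) = 32*z
H(q) = 9*q² (H(q) = (q*q)*9 = q²*9 = 9*q²)
F = 1/640 (F = 1/(32*20) = 1/640 ≈ 0.0015625)
H(j(n)) + F = 9*(-1*14)² + 1/640 = 9*(-14)² + 1/640 = 9*196 + 1/640 = 1764 + 1/640 = 1128961/640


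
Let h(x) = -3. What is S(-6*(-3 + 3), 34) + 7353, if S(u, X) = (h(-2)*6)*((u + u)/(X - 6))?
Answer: 7353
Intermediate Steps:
S(u, X) = -36*u/(-6 + X) (S(u, X) = (-3*6)*((u + u)/(X - 6)) = -18*2*u/(-6 + X) = -36*u/(-6 + X))
S(-6*(-3 + 3), 34) + 7353 = -36*(-6*(-3 + 3))/(-6 + 34) + 7353 = -36*(-6*0)/28 + 7353 = -36*0*1/28 + 7353 = 0 + 7353 = 7353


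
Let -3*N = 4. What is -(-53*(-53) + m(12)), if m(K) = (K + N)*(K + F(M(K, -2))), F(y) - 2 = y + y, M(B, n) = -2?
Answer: -8747/3 ≈ -2915.7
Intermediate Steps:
F(y) = 2 + 2*y (F(y) = 2 + (y + y) = 2 + 2*y)
N = -4/3 (N = -1/3*4 = -4/3 ≈ -1.3333)
m(K) = (-2 + K)*(-4/3 + K) (m(K) = (K - 4/3)*(K + (2 + 2*(-2))) = (-4/3 + K)*(K + (2 - 4)) = (-4/3 + K)*(K - 2) = (-4/3 + K)*(-2 + K) = (-2 + K)*(-4/3 + K))
-(-53*(-53) + m(12)) = -(-53*(-53) + (8/3 + 12**2 - 10/3*12)) = -(2809 + (8/3 + 144 - 40)) = -(2809 + 320/3) = -1*8747/3 = -8747/3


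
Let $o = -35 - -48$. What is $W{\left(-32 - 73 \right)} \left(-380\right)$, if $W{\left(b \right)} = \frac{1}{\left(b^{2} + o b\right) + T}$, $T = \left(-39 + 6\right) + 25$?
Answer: $- \frac{5}{127} \approx -0.03937$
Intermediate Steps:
$o = 13$ ($o = -35 + 48 = 13$)
$T = -8$ ($T = -33 + 25 = -8$)
$W{\left(b \right)} = \frac{1}{-8 + b^{2} + 13 b}$ ($W{\left(b \right)} = \frac{1}{\left(b^{2} + 13 b\right) - 8} = \frac{1}{-8 + b^{2} + 13 b}$)
$W{\left(-32 - 73 \right)} \left(-380\right) = \frac{1}{-8 + \left(-32 - 73\right)^{2} + 13 \left(-32 - 73\right)} \left(-380\right) = \frac{1}{-8 + \left(-105\right)^{2} + 13 \left(-105\right)} \left(-380\right) = \frac{1}{-8 + 11025 - 1365} \left(-380\right) = \frac{1}{9652} \left(-380\right) = - \frac{5}{127}$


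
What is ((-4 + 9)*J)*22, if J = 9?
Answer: 990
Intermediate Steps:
((-4 + 9)*J)*22 = ((-4 + 9)*9)*22 = (5*9)*22 = 45*22 = 990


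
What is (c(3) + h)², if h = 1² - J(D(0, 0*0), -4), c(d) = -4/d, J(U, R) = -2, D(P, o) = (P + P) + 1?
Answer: 25/9 ≈ 2.7778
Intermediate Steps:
D(P, o) = 1 + 2*P (D(P, o) = 2*P + 1 = 1 + 2*P)
h = 3 (h = 1² - 1*(-2) = 1 + 2 = 3)
(c(3) + h)² = (-4/3 + 3)² = (5/3)² = 25/9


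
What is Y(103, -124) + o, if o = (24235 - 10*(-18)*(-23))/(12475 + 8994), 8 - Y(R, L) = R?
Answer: -2019460/21469 ≈ -94.064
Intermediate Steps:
Y(R, L) = 8 - R
o = 20095/21469 (o = (24235 + 180*(-23))/21469 = (24235 - 4140)*(1/21469) = 20095*(1/21469) = 20095/21469 ≈ 0.93600)
Y(103, -124) + o = (8 - 1*103) + 20095/21469 = (8 - 103) + 20095/21469 = -95 + 20095/21469 = -2019460/21469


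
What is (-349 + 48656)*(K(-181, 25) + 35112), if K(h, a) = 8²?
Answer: 1699247032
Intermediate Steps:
K(h, a) = 64
(-349 + 48656)*(K(-181, 25) + 35112) = (-349 + 48656)*(64 + 35112) = 48307*35176 = 1699247032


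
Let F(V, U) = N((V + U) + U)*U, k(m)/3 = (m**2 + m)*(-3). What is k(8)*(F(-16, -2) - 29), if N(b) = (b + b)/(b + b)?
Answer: 20088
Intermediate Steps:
N(b) = 1 (N(b) = (2*b)/((2*b)) = (2*b)*(1/(2*b)) = 1)
k(m) = -9*m - 9*m**2 (k(m) = 3*((m**2 + m)*(-3)) = 3*((m + m**2)*(-3)) = 3*(-3*m - 3*m**2) = -9*m - 9*m**2)
F(V, U) = U (F(V, U) = 1*U = U)
k(8)*(F(-16, -2) - 29) = (-9*8*(1 + 8))*(-2 - 29) = -9*8*9*(-31) = -648*(-31) = 20088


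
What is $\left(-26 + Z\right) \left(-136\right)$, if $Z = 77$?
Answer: $-6936$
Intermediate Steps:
$\left(-26 + Z\right) \left(-136\right) = \left(-26 + 77\right) \left(-136\right) = 51 \left(-136\right) = -6936$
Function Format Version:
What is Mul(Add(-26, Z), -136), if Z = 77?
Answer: -6936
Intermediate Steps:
Mul(Add(-26, Z), -136) = Mul(Add(-26, 77), -136) = Mul(51, -136) = -6936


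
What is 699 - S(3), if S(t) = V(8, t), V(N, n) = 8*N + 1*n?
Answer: 632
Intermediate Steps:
V(N, n) = n + 8*N (V(N, n) = 8*N + n = n + 8*N)
S(t) = 64 + t (S(t) = t + 8*8 = t + 64 = 64 + t)
699 - S(3) = 699 - (64 + 3) = 699 - 1*67 = 699 - 67 = 632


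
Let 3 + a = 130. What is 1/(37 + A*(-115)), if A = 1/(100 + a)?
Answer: 227/8284 ≈ 0.027402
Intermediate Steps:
a = 127 (a = -3 + 130 = 127)
A = 1/227 (A = 1/(100 + 127) = 1/227 ≈ 0.0044053)
1/(37 + A*(-115)) = 1/(37 + (1/227)*(-115)) = 1/(37 - 115/227) = 1/(8284/227) = 227/8284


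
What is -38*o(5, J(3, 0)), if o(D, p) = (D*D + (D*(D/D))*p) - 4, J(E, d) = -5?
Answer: 152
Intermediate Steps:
o(D, p) = -4 + D**2 + D*p (o(D, p) = (D**2 + (D*1)*p) - 4 = (D**2 + D*p) - 4 = -4 + D**2 + D*p)
-38*o(5, J(3, 0)) = -38*(-4 + 5**2 + 5*(-5)) = -38*(-4 + 25 - 25) = -38*(-4) = 152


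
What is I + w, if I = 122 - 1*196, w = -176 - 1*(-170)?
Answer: -80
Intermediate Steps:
w = -6 (w = -176 + 170 = -6)
I = -74 (I = 122 - 196 = -74)
I + w = -74 - 6 = -80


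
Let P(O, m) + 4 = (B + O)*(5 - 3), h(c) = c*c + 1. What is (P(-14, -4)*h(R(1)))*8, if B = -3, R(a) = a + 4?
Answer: -7904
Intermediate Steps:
R(a) = 4 + a
h(c) = 1 + c² (h(c) = c² + 1 = 1 + c²)
P(O, m) = -10 + 2*O (P(O, m) = -4 + (-3 + O)*(5 - 3) = -4 + (-3 + O)*2 = -4 + (-6 + 2*O) = -10 + 2*O)
(P(-14, -4)*h(R(1)))*8 = ((-10 + 2*(-14))*(1 + (4 + 1)²))*8 = ((-10 - 28)*(1 + 5²))*8 = -38*(1 + 25)*8 = -38*26*8 = -988*8 = -7904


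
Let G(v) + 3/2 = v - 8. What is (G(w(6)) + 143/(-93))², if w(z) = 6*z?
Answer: 21557449/34596 ≈ 623.12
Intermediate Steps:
G(v) = -19/2 + v (G(v) = -3/2 + (v - 8) = -3/2 + (-8 + v) = -19/2 + v)
(G(w(6)) + 143/(-93))² = ((-19/2 + 6*6) + 143/(-93))² = ((-19/2 + 36) + 143*(-1/93))² = (53/2 - 143/93)² = (4643/186)² = 21557449/34596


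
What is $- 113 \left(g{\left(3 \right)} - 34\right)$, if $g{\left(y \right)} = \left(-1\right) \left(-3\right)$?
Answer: $3503$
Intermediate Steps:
$g{\left(y \right)} = 3$
$- 113 \left(g{\left(3 \right)} - 34\right) = - 113 \left(3 - 34\right) = \left(-113\right) \left(-31\right) = 3503$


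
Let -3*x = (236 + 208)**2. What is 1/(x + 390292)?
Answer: 1/324580 ≈ 3.0809e-6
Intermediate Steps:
x = -65712 (x = -(236 + 208)**2/3 = -1/3*444**2 = -1/3*197136 = -65712)
1/(x + 390292) = 1/(-65712 + 390292) = 1/324580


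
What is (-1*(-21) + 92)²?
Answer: 12769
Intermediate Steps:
(-1*(-21) + 92)² = (21 + 92)² = 113² = 12769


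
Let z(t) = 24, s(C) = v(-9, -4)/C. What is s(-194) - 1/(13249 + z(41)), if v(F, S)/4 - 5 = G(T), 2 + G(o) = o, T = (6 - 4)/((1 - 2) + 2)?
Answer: -132827/1287481 ≈ -0.10317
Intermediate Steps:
T = 2 (T = 2/(-1 + 2) = 2/1 = 2*1 = 2)
G(o) = -2 + o
v(F, S) = 20 (v(F, S) = 20 + 4*(-2 + 2) = 20 + 4*0 = 20 + 0 = 20)
s(C) = 20/C
s(-194) - 1/(13249 + z(41)) = 20/(-194) - 1/(13249 + 24) = 20*(-1/194) - 1/13273 = -10/97 - 1*1/13273 = -10/97 - 1/13273 = -132827/1287481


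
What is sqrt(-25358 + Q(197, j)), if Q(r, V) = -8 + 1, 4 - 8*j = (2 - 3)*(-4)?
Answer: I*sqrt(25365) ≈ 159.26*I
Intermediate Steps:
j = 0 (j = 1/2 - (2 - 3)*(-4)/8 = 1/2 - (-1)*(-4)/8 = 1/2 - 1/8*4 = 1/2 - 1/2 = 0)
Q(r, V) = -7
sqrt(-25358 + Q(197, j)) = sqrt(-25358 - 7) = sqrt(-25365) = I*sqrt(25365)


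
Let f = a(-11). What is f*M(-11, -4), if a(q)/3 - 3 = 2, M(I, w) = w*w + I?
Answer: 75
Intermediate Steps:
M(I, w) = I + w² (M(I, w) = w² + I = I + w²)
a(q) = 15 (a(q) = 9 + 3*2 = 9 + 6 = 15)
f = 15
f*M(-11, -4) = 15*(-11 + (-4)²) = 15*(-11 + 16) = 15*5 = 75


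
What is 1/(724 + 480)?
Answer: 1/1204 ≈ 0.00083056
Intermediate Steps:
1/(724 + 480) = 1/1204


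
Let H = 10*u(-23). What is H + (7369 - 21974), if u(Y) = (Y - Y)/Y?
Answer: -14605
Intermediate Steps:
u(Y) = 0 (u(Y) = 0/Y = 0)
H = 0 (H = 10*0 = 0)
H + (7369 - 21974) = 0 + (7369 - 21974) = 0 - 14605 = -14605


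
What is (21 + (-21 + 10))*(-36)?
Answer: -360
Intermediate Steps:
(21 + (-21 + 10))*(-36) = (21 - 11)*(-36) = 10*(-36) = -360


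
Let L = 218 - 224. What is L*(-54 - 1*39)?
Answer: 558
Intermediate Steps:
L = -6
L*(-54 - 1*39) = -6*(-54 - 1*39) = -6*(-54 - 39) = -6*(-93) = 558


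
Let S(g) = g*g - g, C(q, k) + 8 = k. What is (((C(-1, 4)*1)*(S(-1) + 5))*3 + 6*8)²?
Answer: 1296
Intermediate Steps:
C(q, k) = -8 + k
S(g) = g² - g
(((C(-1, 4)*1)*(S(-1) + 5))*3 + 6*8)² = ((((-8 + 4)*1)*(-(-1 - 1) + 5))*3 + 6*8)² = (((-4*1)*(-1*(-2) + 5))*3 + 48)² = (-4*(2 + 5)*3 + 48)² = (-4*7*3 + 48)² = (-28*3 + 48)² = (-84 + 48)² = (-36)² = 1296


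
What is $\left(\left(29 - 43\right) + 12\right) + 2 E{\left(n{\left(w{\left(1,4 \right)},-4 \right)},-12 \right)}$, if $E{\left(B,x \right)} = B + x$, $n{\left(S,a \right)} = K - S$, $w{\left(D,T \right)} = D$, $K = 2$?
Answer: $-24$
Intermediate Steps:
$n{\left(S,a \right)} = 2 - S$
$\left(\left(29 - 43\right) + 12\right) + 2 E{\left(n{\left(w{\left(1,4 \right)},-4 \right)},-12 \right)} = \left(\left(29 - 43\right) + 12\right) + 2 \left(\left(2 - 1\right) - 12\right) = \left(-14 + 12\right) + 2 \left(\left(2 - 1\right) - 12\right) = -2 + 2 \left(1 - 12\right) = -2 + 2 \left(-11\right) = -2 - 22 = -24$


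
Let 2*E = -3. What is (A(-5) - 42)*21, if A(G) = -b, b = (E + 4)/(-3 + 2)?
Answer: -1659/2 ≈ -829.50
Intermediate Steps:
E = -3/2 (E = (½)*(-3) = -3/2 ≈ -1.5000)
b = -5/2 (b = (-3/2 + 4)/(-3 + 2) = (5/2)/(-1) = (5/2)*(-1) = -5/2 ≈ -2.5000)
A(G) = 5/2 (A(G) = -1*(-5/2) = 5/2)
(A(-5) - 42)*21 = (5/2 - 42)*21 = -79/2*21 = -1659/2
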